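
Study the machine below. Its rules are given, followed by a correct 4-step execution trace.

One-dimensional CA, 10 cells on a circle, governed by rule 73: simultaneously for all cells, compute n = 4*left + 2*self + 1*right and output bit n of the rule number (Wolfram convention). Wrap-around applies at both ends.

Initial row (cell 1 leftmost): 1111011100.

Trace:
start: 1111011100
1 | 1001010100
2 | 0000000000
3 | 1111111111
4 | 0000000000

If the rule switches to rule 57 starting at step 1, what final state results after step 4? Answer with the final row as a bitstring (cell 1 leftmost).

1010101010

(re-executing steps 1..4 under rule 57; state before step 1: 1111011100)
1 | 1000110010
2 | 0110101001
3 | 1101010100
4 | 1010101010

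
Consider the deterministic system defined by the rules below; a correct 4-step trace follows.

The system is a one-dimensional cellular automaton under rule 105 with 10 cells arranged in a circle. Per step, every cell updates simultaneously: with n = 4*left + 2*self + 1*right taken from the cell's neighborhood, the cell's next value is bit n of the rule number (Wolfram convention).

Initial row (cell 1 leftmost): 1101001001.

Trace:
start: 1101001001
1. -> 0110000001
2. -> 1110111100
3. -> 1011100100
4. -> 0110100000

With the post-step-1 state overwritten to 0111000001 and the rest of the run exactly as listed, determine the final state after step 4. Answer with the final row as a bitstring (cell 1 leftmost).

1011111000

state after step 1 := 0111000001
2. -> 1101011100
3. -> 1110110100
4. -> 1011111000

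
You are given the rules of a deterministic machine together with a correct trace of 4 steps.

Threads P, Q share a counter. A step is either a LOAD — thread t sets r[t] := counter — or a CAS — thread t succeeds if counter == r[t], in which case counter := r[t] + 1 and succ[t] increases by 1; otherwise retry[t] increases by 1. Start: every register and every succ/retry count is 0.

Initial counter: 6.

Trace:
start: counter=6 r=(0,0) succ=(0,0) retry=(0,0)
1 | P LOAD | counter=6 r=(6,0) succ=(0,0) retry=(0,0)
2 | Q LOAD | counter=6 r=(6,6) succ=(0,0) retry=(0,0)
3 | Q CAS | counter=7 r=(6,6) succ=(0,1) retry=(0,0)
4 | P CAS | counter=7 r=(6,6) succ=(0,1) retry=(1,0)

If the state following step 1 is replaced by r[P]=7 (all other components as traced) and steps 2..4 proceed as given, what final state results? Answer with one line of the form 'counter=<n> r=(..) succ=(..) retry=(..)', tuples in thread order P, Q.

state after step 1 := counter=6 r=(7,0) succ=(0,0) retry=(0,0)
2 | Q LOAD | counter=6 r=(7,6) succ=(0,0) retry=(0,0)
3 | Q CAS | counter=7 r=(7,6) succ=(0,1) retry=(0,0)
4 | P CAS | counter=8 r=(7,6) succ=(1,1) retry=(0,0)

counter=8 r=(7,6) succ=(1,1) retry=(0,0)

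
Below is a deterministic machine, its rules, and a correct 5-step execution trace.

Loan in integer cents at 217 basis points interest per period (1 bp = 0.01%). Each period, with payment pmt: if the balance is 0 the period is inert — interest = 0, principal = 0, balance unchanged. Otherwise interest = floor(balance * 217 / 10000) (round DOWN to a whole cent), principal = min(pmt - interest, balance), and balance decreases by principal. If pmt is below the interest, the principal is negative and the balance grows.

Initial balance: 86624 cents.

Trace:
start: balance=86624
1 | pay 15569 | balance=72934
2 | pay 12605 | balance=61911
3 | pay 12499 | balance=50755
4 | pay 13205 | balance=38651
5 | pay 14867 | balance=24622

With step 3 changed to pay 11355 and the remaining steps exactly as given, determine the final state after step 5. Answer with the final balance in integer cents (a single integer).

(re-executing from step 3 with the substitution; state before step 3: balance=61911)
3 | pay 11355 | balance=51899
4 | pay 13205 | balance=39820
5 | pay 14867 | balance=25817

25817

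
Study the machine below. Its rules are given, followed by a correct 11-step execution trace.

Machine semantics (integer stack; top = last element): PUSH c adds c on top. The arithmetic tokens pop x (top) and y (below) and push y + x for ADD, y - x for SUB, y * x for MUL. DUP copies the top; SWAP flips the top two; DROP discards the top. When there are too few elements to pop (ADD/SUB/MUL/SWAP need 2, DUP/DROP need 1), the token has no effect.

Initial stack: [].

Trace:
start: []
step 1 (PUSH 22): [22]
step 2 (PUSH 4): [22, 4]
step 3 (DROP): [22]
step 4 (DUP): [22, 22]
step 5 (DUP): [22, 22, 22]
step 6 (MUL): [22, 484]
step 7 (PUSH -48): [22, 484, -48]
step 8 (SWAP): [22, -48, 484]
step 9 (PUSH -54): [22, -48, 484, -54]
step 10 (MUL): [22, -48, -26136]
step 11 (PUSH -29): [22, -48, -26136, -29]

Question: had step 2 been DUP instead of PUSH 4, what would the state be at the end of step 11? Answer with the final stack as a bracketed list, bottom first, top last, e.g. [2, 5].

(re-executing from step 2 with the substitution; state before step 2: [22])
step 2 (DUP): [22, 22]
step 3 (DROP): [22]
step 4 (DUP): [22, 22]
step 5 (DUP): [22, 22, 22]
step 6 (MUL): [22, 484]
step 7 (PUSH -48): [22, 484, -48]
step 8 (SWAP): [22, -48, 484]
step 9 (PUSH -54): [22, -48, 484, -54]
step 10 (MUL): [22, -48, -26136]
step 11 (PUSH -29): [22, -48, -26136, -29]

[22, -48, -26136, -29]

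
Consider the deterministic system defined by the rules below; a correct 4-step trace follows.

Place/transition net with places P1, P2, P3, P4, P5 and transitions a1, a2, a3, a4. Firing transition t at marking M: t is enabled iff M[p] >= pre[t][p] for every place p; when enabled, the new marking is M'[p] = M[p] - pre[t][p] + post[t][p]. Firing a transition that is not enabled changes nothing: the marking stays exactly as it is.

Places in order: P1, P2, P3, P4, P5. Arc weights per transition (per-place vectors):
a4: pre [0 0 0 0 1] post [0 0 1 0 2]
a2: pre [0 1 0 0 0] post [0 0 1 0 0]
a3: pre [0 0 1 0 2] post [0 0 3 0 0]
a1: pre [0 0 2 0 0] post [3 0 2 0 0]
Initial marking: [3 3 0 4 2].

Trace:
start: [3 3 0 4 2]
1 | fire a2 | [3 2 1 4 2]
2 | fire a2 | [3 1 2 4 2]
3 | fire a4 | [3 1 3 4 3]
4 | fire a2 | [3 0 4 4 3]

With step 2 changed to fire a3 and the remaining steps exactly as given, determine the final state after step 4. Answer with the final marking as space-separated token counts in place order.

(re-executing from step 2 with the substitution; state before step 2: [3 2 1 4 2])
2 | fire a3 | [3 2 3 4 0]
3 | fire a4 | [3 2 3 4 0]
4 | fire a2 | [3 1 4 4 0]

3 1 4 4 0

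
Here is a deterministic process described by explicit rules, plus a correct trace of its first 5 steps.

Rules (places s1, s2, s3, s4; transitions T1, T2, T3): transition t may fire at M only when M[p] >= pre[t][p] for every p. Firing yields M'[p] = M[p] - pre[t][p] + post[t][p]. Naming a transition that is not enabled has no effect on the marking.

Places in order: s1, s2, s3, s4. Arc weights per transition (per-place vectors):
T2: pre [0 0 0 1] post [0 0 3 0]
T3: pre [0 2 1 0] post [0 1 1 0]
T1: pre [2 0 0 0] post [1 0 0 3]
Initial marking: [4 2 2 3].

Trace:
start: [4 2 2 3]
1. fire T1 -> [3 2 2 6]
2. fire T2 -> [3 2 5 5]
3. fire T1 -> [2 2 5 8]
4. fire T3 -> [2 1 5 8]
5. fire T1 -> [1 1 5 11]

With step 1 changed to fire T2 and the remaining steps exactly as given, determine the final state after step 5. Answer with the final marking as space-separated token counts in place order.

2 1 8 7

(re-executing from step 1 with the substitution; state before step 1: [4 2 2 3])
1. fire T2 -> [4 2 5 2]
2. fire T2 -> [4 2 8 1]
3. fire T1 -> [3 2 8 4]
4. fire T3 -> [3 1 8 4]
5. fire T1 -> [2 1 8 7]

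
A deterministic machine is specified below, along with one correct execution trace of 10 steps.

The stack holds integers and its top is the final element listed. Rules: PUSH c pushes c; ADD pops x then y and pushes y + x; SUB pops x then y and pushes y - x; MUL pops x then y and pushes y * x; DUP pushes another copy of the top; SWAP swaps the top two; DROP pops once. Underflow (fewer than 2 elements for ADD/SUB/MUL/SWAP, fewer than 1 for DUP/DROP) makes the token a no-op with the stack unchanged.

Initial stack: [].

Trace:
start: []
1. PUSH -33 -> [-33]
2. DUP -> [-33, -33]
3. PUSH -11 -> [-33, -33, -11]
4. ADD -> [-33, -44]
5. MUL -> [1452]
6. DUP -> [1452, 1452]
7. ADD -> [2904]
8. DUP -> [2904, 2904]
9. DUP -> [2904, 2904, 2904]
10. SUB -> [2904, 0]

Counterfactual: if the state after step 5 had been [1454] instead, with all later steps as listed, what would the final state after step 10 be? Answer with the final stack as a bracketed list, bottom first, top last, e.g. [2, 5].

[2908, 0]

state after step 5 := [1454]
6. DUP -> [1454, 1454]
7. ADD -> [2908]
8. DUP -> [2908, 2908]
9. DUP -> [2908, 2908, 2908]
10. SUB -> [2908, 0]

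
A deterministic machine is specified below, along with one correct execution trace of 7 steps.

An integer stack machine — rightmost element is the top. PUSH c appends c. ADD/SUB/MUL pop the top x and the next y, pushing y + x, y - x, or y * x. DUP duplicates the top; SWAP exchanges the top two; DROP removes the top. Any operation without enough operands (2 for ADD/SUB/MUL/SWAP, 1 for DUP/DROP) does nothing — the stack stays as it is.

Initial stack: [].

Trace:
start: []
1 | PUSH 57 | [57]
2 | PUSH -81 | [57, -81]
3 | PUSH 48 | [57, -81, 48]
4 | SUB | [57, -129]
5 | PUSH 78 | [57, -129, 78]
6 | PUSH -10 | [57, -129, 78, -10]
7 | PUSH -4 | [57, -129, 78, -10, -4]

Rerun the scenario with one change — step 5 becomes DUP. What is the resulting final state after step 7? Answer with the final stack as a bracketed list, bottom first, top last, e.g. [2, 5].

[57, -129, -129, -10, -4]

(re-executing from step 5 with the substitution; state before step 5: [57, -129])
5 | DUP | [57, -129, -129]
6 | PUSH -10 | [57, -129, -129, -10]
7 | PUSH -4 | [57, -129, -129, -10, -4]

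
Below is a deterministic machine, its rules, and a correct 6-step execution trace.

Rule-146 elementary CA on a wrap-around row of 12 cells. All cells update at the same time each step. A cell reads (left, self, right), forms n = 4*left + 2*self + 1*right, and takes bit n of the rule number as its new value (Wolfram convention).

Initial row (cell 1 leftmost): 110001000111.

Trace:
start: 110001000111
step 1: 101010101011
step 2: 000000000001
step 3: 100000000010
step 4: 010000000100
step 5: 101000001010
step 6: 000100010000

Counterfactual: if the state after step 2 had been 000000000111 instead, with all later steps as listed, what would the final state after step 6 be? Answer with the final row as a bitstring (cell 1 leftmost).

000101000101

state after step 2 := 000000000111
step 3: 100000001010
step 4: 010000010000
step 5: 101000101000
step 6: 000101000101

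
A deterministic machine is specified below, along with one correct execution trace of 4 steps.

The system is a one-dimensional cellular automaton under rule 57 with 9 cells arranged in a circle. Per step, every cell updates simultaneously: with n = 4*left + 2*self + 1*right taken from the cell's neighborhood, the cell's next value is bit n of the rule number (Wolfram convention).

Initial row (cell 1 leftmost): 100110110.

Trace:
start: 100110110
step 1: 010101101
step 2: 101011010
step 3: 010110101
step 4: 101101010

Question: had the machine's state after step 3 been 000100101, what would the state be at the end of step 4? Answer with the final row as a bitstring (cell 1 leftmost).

110010010

state after step 3 := 000100101
step 4: 110010010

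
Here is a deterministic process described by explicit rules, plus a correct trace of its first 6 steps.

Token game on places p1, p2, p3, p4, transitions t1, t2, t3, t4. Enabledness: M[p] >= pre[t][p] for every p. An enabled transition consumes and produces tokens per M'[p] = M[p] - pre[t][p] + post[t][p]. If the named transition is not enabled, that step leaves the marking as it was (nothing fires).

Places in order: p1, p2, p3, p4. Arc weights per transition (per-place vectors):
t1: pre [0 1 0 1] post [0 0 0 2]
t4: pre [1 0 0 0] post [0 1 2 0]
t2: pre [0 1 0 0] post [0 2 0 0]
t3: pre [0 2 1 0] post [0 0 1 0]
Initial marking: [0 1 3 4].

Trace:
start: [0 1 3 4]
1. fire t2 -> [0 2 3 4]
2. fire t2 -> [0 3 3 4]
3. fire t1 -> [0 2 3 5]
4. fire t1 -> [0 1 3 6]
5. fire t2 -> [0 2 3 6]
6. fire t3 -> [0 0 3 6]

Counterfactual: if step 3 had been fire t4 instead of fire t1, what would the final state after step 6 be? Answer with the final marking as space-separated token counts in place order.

0 1 3 5

(re-executing from step 3 with the substitution; state before step 3: [0 3 3 4])
3. fire t4 -> [0 3 3 4]
4. fire t1 -> [0 2 3 5]
5. fire t2 -> [0 3 3 5]
6. fire t3 -> [0 1 3 5]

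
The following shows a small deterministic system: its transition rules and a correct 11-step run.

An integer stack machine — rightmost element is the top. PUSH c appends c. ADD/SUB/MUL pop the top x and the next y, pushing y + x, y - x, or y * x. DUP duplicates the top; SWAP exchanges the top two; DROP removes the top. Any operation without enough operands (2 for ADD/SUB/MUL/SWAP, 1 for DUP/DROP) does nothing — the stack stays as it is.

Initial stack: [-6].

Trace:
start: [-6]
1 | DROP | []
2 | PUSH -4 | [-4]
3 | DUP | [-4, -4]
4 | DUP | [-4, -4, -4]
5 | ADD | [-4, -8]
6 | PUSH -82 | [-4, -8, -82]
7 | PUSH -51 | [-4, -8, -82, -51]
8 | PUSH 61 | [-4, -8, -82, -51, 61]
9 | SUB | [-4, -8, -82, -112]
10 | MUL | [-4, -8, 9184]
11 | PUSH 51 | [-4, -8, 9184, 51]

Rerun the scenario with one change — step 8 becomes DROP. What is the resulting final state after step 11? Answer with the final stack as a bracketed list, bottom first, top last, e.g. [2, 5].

(re-executing from step 8 with the substitution; state before step 8: [-4, -8, -82, -51])
8 | DROP | [-4, -8, -82]
9 | SUB | [-4, 74]
10 | MUL | [-296]
11 | PUSH 51 | [-296, 51]

[-296, 51]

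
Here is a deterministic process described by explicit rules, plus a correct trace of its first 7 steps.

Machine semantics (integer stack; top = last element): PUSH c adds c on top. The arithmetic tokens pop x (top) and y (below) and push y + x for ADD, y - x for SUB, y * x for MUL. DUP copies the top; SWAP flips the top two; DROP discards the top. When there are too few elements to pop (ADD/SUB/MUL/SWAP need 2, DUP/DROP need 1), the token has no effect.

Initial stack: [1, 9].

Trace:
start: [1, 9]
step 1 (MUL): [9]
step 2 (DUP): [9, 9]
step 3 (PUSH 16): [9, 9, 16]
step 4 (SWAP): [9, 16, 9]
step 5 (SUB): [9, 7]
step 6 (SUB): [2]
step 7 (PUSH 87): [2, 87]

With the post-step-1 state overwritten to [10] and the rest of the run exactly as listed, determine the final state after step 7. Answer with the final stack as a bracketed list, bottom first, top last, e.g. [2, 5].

state after step 1 := [10]
step 2 (DUP): [10, 10]
step 3 (PUSH 16): [10, 10, 16]
step 4 (SWAP): [10, 16, 10]
step 5 (SUB): [10, 6]
step 6 (SUB): [4]
step 7 (PUSH 87): [4, 87]

[4, 87]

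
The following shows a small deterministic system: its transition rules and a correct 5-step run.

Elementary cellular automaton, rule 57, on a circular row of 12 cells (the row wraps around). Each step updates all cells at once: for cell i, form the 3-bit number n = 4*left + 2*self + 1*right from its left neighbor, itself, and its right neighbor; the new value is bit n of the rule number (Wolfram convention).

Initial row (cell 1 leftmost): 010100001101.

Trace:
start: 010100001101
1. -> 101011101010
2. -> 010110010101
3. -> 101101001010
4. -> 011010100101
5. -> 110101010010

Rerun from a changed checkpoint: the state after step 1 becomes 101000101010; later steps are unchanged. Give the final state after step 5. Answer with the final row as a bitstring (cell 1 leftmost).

state after step 1 := 101000101010
2. -> 010110010101
3. -> 101101001010
4. -> 011010100101
5. -> 110101010010

110101010010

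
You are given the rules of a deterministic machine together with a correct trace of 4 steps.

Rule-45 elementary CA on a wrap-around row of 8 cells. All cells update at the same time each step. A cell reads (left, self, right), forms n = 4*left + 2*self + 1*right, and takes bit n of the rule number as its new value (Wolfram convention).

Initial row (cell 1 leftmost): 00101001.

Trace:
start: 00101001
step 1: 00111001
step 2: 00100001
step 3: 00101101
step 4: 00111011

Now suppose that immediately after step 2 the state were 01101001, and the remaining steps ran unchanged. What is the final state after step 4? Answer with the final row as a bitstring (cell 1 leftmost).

state after step 2 := 01101001
step 3: 11011001
step 4: 00110001

00110001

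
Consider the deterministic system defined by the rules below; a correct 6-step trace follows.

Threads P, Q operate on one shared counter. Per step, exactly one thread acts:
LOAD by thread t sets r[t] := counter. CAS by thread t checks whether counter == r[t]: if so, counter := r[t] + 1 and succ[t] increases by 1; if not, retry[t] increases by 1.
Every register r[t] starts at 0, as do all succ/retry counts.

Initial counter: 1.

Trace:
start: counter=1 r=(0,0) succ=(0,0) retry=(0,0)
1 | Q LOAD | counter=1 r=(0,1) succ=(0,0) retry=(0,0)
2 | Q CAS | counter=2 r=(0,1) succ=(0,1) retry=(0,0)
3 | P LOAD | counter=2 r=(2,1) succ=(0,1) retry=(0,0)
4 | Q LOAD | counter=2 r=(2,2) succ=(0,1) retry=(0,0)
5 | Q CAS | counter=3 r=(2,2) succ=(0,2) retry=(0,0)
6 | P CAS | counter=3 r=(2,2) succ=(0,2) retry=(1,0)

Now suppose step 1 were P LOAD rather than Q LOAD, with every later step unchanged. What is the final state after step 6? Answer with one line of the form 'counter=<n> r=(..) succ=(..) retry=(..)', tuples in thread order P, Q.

counter=2 r=(1,1) succ=(0,1) retry=(1,1)

(re-executing from step 1 with the substitution; state before step 1: counter=1 r=(0,0) succ=(0,0) retry=(0,0))
1 | P LOAD | counter=1 r=(1,0) succ=(0,0) retry=(0,0)
2 | Q CAS | counter=1 r=(1,0) succ=(0,0) retry=(0,1)
3 | P LOAD | counter=1 r=(1,0) succ=(0,0) retry=(0,1)
4 | Q LOAD | counter=1 r=(1,1) succ=(0,0) retry=(0,1)
5 | Q CAS | counter=2 r=(1,1) succ=(0,1) retry=(0,1)
6 | P CAS | counter=2 r=(1,1) succ=(0,1) retry=(1,1)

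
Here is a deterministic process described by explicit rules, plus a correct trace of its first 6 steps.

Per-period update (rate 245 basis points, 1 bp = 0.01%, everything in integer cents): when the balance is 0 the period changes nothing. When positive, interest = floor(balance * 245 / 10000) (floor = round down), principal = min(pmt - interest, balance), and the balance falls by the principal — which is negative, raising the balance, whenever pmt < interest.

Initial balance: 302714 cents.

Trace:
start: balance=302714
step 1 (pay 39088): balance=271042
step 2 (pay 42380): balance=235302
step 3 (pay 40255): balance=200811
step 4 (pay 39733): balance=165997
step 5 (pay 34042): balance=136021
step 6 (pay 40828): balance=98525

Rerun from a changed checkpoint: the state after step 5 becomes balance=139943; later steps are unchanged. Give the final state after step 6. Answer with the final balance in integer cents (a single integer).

102543

state after step 5 := balance=139943
step 6 (pay 40828): balance=102543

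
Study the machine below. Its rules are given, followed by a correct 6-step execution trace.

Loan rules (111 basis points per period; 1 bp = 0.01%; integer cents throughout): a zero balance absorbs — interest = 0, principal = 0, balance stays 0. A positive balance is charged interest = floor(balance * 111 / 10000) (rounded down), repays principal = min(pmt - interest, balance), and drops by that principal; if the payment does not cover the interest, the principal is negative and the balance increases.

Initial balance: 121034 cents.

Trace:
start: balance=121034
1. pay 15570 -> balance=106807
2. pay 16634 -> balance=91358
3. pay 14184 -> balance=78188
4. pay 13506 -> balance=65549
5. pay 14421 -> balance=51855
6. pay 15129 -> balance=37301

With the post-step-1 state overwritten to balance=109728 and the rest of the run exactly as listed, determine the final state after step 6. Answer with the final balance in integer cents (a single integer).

state after step 1 := balance=109728
2. pay 16634 -> balance=94311
3. pay 14184 -> balance=81173
4. pay 13506 -> balance=68568
5. pay 14421 -> balance=54908
6. pay 15129 -> balance=40388

40388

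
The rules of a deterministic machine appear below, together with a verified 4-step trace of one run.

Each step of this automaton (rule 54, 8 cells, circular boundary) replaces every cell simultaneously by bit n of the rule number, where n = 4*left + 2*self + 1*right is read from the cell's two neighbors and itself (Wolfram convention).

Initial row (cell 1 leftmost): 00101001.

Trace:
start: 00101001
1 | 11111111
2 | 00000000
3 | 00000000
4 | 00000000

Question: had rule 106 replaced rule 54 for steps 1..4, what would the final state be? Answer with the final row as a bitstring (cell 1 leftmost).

(re-executing steps 1..4 under rule 106; state before step 1: 00101001)
1 | 01010010
2 | 10100100
3 | 01001001
4 | 10010010

10010010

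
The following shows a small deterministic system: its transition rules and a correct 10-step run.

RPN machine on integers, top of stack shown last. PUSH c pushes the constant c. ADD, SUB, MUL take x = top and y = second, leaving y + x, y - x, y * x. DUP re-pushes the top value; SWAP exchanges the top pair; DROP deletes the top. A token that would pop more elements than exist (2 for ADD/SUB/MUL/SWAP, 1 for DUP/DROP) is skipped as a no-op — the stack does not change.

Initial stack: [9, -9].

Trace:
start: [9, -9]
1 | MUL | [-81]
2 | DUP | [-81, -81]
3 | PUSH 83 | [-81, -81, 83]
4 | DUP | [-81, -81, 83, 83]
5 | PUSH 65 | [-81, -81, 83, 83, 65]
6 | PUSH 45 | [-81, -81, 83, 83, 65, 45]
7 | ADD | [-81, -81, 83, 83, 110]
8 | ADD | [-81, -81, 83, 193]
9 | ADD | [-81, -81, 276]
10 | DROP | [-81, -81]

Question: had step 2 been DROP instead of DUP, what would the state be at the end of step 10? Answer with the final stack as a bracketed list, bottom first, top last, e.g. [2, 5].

(re-executing from step 2 with the substitution; state before step 2: [-81])
2 | DROP | []
3 | PUSH 83 | [83]
4 | DUP | [83, 83]
5 | PUSH 65 | [83, 83, 65]
6 | PUSH 45 | [83, 83, 65, 45]
7 | ADD | [83, 83, 110]
8 | ADD | [83, 193]
9 | ADD | [276]
10 | DROP | []

[]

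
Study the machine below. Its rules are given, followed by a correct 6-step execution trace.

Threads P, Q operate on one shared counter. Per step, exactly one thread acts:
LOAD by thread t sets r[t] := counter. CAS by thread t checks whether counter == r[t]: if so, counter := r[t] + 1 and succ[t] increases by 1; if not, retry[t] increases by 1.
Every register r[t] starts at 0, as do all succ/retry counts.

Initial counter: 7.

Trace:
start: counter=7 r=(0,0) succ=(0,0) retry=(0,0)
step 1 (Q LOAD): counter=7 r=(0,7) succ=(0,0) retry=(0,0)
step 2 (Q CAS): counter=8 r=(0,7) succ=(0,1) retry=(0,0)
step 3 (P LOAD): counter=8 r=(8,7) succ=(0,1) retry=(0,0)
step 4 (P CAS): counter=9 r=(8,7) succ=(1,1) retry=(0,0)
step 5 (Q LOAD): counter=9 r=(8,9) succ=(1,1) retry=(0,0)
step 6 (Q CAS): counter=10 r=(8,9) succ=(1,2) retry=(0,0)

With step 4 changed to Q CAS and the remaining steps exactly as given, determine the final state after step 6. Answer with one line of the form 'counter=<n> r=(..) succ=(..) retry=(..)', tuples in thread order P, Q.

(re-executing from step 4 with the substitution; state before step 4: counter=8 r=(8,7) succ=(0,1) retry=(0,0))
step 4 (Q CAS): counter=8 r=(8,7) succ=(0,1) retry=(0,1)
step 5 (Q LOAD): counter=8 r=(8,8) succ=(0,1) retry=(0,1)
step 6 (Q CAS): counter=9 r=(8,8) succ=(0,2) retry=(0,1)

counter=9 r=(8,8) succ=(0,2) retry=(0,1)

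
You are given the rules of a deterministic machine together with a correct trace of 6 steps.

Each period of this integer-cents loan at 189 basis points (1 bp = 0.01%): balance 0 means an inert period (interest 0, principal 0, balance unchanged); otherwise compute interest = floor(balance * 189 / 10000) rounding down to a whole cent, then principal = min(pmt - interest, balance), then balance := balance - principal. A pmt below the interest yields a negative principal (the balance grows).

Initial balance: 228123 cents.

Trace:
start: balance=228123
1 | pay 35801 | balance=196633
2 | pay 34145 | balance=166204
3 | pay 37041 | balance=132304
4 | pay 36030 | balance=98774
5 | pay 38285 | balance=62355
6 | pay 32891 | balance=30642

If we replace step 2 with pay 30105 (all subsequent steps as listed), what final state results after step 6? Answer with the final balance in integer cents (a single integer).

(re-executing from step 2 with the substitution; state before step 2: balance=196633)
2 | pay 30105 | balance=170244
3 | pay 37041 | balance=136420
4 | pay 36030 | balance=102968
5 | pay 38285 | balance=66629
6 | pay 32891 | balance=34997

34997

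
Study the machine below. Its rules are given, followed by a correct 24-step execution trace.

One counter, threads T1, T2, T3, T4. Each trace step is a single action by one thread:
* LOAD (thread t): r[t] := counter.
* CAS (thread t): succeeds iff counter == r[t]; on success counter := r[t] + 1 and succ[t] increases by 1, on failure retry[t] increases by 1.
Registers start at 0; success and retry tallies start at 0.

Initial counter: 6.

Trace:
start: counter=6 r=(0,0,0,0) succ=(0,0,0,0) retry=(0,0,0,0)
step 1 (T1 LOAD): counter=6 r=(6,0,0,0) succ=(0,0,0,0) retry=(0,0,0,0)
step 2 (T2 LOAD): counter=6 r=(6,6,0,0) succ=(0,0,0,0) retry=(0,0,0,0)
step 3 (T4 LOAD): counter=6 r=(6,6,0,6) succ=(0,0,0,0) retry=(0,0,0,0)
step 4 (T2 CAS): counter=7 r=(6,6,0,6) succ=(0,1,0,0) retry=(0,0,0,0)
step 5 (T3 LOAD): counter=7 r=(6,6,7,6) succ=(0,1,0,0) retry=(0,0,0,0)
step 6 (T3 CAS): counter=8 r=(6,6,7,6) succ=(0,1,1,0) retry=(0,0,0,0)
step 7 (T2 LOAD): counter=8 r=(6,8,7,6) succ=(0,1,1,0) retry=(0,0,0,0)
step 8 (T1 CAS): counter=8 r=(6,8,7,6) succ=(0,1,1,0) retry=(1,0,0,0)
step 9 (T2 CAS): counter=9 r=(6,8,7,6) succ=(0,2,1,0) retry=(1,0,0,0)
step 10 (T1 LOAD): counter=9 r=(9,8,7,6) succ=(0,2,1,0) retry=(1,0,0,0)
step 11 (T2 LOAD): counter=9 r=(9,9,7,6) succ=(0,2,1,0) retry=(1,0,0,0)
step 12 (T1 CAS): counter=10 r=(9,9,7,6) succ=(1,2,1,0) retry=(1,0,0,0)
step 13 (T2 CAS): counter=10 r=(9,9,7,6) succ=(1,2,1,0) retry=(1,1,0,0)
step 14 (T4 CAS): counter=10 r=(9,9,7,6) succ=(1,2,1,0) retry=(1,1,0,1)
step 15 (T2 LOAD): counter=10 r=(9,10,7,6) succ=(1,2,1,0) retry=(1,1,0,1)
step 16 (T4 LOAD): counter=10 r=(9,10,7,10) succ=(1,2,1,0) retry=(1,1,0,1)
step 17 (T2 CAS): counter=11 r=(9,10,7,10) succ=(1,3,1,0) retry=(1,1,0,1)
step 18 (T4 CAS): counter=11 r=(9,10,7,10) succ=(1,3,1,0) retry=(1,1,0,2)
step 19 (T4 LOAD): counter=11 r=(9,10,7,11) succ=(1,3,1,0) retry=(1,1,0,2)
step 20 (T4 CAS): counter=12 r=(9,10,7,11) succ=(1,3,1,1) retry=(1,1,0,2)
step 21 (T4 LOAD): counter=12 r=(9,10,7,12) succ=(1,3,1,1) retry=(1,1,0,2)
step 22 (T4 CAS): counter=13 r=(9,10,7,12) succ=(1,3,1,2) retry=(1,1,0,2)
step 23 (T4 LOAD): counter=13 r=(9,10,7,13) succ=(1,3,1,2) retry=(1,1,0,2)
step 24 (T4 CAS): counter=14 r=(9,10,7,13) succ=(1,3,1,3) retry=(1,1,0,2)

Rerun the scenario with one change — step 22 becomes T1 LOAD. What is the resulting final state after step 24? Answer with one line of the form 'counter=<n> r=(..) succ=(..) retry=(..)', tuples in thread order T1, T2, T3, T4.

counter=13 r=(12,10,7,12) succ=(1,3,1,2) retry=(1,1,0,2)

(re-executing from step 22 with the substitution; state before step 22: counter=12 r=(9,10,7,12) succ=(1,3,1,1) retry=(1,1,0,2))
step 22 (T1 LOAD): counter=12 r=(12,10,7,12) succ=(1,3,1,1) retry=(1,1,0,2)
step 23 (T4 LOAD): counter=12 r=(12,10,7,12) succ=(1,3,1,1) retry=(1,1,0,2)
step 24 (T4 CAS): counter=13 r=(12,10,7,12) succ=(1,3,1,2) retry=(1,1,0,2)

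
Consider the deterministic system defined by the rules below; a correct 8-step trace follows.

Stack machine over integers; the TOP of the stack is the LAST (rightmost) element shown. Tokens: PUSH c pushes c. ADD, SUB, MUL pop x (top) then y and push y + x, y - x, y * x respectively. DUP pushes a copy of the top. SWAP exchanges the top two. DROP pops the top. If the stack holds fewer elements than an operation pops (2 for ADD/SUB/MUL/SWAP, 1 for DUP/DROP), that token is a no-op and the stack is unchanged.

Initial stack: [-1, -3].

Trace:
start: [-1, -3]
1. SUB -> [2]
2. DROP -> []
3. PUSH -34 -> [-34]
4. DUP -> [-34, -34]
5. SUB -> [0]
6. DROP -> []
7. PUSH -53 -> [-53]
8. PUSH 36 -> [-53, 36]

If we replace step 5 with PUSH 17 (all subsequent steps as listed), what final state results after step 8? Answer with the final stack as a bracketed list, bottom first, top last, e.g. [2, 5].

[-34, -34, -53, 36]

(re-executing from step 5 with the substitution; state before step 5: [-34, -34])
5. PUSH 17 -> [-34, -34, 17]
6. DROP -> [-34, -34]
7. PUSH -53 -> [-34, -34, -53]
8. PUSH 36 -> [-34, -34, -53, 36]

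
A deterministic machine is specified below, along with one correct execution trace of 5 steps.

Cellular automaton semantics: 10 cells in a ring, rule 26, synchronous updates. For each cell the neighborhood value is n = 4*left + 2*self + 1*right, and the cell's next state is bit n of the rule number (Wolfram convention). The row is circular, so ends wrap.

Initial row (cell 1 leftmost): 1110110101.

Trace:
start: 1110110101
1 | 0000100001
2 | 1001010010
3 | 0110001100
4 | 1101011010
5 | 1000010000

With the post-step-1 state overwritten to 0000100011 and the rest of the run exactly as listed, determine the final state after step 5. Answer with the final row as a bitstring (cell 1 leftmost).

state after step 1 := 0000100011
2 | 1001010110
3 | 0110000100
4 | 1101001010
5 | 1000110000

1000110000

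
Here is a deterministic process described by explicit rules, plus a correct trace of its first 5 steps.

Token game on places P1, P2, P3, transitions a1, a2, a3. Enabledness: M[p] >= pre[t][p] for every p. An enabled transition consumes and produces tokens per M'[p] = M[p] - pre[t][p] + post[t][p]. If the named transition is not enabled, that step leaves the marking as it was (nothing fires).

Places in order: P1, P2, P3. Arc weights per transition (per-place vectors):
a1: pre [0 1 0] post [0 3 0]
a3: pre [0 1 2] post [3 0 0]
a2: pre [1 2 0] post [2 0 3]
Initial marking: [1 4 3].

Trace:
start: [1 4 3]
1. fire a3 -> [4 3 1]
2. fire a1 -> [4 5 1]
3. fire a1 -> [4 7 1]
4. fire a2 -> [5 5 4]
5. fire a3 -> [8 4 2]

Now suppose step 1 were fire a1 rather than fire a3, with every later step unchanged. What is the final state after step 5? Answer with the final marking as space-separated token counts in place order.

(re-executing from step 1 with the substitution; state before step 1: [1 4 3])
1. fire a1 -> [1 6 3]
2. fire a1 -> [1 8 3]
3. fire a1 -> [1 10 3]
4. fire a2 -> [2 8 6]
5. fire a3 -> [5 7 4]

5 7 4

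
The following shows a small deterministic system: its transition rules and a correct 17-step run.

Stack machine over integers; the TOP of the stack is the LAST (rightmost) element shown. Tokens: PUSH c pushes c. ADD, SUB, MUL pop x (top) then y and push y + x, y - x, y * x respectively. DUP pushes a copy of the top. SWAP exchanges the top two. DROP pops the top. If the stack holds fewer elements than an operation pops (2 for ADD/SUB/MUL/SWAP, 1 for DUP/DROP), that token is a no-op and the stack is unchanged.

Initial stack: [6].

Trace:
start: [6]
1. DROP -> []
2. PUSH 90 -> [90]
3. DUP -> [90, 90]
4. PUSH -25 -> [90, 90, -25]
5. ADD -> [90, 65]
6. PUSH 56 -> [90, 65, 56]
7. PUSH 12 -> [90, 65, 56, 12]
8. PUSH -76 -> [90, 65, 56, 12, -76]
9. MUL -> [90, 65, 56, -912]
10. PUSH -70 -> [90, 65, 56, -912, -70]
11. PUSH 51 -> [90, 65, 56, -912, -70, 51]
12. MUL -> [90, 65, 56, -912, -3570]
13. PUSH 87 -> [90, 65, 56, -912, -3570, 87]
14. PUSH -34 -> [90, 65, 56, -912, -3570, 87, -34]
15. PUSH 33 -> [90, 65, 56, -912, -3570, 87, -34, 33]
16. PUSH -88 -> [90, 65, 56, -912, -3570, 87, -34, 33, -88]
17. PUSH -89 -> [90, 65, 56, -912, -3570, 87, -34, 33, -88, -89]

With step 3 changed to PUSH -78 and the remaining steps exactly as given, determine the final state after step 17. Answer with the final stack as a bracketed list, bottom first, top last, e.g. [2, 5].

[90, -103, 56, -912, -3570, 87, -34, 33, -88, -89]

(re-executing from step 3 with the substitution; state before step 3: [90])
3. PUSH -78 -> [90, -78]
4. PUSH -25 -> [90, -78, -25]
5. ADD -> [90, -103]
6. PUSH 56 -> [90, -103, 56]
7. PUSH 12 -> [90, -103, 56, 12]
8. PUSH -76 -> [90, -103, 56, 12, -76]
9. MUL -> [90, -103, 56, -912]
10. PUSH -70 -> [90, -103, 56, -912, -70]
11. PUSH 51 -> [90, -103, 56, -912, -70, 51]
12. MUL -> [90, -103, 56, -912, -3570]
13. PUSH 87 -> [90, -103, 56, -912, -3570, 87]
14. PUSH -34 -> [90, -103, 56, -912, -3570, 87, -34]
15. PUSH 33 -> [90, -103, 56, -912, -3570, 87, -34, 33]
16. PUSH -88 -> [90, -103, 56, -912, -3570, 87, -34, 33, -88]
17. PUSH -89 -> [90, -103, 56, -912, -3570, 87, -34, 33, -88, -89]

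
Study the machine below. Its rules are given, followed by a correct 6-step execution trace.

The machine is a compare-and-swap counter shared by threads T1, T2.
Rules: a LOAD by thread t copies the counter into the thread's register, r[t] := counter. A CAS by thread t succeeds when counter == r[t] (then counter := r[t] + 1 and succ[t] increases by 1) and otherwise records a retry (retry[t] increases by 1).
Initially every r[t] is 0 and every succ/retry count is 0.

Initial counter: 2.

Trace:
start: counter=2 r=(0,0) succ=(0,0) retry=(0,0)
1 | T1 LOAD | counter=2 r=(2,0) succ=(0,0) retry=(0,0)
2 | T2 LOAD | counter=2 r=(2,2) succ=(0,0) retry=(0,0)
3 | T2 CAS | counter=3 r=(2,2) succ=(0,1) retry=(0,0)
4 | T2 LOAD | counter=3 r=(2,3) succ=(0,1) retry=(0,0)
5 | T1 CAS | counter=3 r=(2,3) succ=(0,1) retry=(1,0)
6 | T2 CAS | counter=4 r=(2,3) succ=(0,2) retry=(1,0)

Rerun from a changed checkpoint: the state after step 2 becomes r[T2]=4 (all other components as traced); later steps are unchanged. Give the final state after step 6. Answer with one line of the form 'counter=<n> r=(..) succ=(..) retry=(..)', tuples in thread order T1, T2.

state after step 2 := counter=2 r=(2,4) succ=(0,0) retry=(0,0)
3 | T2 CAS | counter=2 r=(2,4) succ=(0,0) retry=(0,1)
4 | T2 LOAD | counter=2 r=(2,2) succ=(0,0) retry=(0,1)
5 | T1 CAS | counter=3 r=(2,2) succ=(1,0) retry=(0,1)
6 | T2 CAS | counter=3 r=(2,2) succ=(1,0) retry=(0,2)

counter=3 r=(2,2) succ=(1,0) retry=(0,2)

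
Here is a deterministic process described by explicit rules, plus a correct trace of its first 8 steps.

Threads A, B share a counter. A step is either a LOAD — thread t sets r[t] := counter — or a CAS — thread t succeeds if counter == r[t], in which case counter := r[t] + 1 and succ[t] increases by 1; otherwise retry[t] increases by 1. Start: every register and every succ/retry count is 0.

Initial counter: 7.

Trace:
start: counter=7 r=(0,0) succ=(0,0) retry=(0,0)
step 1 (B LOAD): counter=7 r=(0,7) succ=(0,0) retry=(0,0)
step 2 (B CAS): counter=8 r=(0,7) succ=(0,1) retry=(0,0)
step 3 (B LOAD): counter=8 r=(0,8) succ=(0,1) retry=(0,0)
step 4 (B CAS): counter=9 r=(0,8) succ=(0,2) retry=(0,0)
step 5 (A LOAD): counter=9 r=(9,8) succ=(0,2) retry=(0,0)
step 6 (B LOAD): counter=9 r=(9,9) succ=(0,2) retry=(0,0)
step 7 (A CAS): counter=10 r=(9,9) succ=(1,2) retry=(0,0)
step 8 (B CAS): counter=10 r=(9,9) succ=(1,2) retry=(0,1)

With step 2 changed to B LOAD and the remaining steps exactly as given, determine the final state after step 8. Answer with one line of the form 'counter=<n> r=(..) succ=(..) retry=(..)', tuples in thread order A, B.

(re-executing from step 2 with the substitution; state before step 2: counter=7 r=(0,7) succ=(0,0) retry=(0,0))
step 2 (B LOAD): counter=7 r=(0,7) succ=(0,0) retry=(0,0)
step 3 (B LOAD): counter=7 r=(0,7) succ=(0,0) retry=(0,0)
step 4 (B CAS): counter=8 r=(0,7) succ=(0,1) retry=(0,0)
step 5 (A LOAD): counter=8 r=(8,7) succ=(0,1) retry=(0,0)
step 6 (B LOAD): counter=8 r=(8,8) succ=(0,1) retry=(0,0)
step 7 (A CAS): counter=9 r=(8,8) succ=(1,1) retry=(0,0)
step 8 (B CAS): counter=9 r=(8,8) succ=(1,1) retry=(0,1)

counter=9 r=(8,8) succ=(1,1) retry=(0,1)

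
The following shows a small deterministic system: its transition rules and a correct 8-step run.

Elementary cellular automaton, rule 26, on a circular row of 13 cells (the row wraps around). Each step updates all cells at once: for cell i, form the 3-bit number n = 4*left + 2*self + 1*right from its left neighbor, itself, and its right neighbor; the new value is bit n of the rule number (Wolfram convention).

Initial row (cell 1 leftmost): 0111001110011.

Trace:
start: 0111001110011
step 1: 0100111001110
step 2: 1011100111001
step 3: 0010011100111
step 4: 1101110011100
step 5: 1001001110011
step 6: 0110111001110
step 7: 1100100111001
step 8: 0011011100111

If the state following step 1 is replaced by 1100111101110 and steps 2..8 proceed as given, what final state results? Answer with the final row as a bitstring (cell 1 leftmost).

state after step 1 := 1100111101110
step 2: 1011100001000
step 3: 0010010010101
step 4: 1101101100000
step 5: 1001001010001
step 6: 0110110001011
step 7: 0100101010010
step 8: 1011000001101

1011000001101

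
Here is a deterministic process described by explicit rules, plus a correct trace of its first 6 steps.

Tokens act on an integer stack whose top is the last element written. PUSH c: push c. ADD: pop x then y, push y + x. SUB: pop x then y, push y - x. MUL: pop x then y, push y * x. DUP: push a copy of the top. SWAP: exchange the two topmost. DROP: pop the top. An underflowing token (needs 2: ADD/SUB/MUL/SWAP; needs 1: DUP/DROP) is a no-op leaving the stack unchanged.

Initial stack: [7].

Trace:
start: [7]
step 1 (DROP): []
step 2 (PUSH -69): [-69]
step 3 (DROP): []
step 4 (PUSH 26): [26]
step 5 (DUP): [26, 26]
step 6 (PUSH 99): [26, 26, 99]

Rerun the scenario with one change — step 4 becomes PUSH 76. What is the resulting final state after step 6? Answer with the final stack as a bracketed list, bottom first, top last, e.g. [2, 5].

(re-executing from step 4 with the substitution; state before step 4: [])
step 4 (PUSH 76): [76]
step 5 (DUP): [76, 76]
step 6 (PUSH 99): [76, 76, 99]

[76, 76, 99]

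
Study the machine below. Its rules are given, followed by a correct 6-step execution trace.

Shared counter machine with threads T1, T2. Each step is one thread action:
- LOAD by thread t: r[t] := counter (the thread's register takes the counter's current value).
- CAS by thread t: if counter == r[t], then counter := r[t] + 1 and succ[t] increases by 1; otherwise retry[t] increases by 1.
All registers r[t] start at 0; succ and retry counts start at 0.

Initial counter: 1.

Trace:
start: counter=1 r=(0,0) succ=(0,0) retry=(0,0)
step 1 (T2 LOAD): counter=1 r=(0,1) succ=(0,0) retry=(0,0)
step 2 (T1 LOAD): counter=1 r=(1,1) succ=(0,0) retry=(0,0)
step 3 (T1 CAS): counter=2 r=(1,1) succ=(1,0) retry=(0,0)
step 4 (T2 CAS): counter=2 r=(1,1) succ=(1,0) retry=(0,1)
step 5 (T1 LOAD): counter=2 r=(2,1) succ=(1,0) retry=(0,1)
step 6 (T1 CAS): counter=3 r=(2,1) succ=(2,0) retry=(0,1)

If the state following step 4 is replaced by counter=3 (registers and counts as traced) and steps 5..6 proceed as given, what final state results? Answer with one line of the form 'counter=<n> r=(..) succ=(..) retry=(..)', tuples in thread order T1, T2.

counter=4 r=(3,1) succ=(2,0) retry=(0,1)

state after step 4 := counter=3 r=(1,1) succ=(1,0) retry=(0,1)
step 5 (T1 LOAD): counter=3 r=(3,1) succ=(1,0) retry=(0,1)
step 6 (T1 CAS): counter=4 r=(3,1) succ=(2,0) retry=(0,1)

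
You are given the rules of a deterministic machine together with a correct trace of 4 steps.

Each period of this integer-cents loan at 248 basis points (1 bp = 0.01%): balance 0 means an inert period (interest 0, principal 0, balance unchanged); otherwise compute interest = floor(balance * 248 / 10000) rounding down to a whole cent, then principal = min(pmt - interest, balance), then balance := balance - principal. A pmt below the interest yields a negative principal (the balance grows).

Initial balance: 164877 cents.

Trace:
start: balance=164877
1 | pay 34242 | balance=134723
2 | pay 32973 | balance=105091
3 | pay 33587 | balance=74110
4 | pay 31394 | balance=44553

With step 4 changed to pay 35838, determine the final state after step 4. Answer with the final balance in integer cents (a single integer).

(re-executing from step 4 with the substitution; state before step 4: balance=74110)
4 | pay 35838 | balance=40109

40109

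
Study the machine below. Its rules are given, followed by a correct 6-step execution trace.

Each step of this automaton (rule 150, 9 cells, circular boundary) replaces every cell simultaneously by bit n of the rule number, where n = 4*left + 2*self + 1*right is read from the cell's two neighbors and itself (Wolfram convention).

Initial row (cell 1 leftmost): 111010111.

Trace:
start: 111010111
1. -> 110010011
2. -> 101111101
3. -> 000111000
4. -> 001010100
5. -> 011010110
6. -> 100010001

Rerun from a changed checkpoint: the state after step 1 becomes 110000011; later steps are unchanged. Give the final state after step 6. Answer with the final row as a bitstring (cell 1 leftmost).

state after step 1 := 110000011
2. -> 101000101
3. -> 001101100
4. -> 010000010
5. -> 111000111
6. -> 110101011

110101011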